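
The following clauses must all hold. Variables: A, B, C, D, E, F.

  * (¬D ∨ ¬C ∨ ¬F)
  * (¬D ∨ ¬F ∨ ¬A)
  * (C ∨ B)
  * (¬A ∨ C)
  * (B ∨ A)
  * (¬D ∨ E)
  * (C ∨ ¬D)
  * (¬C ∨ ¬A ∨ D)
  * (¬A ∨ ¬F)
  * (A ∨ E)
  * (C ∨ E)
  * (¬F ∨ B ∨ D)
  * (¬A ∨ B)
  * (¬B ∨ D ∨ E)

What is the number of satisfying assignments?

The models are:
  A=0 B=1 C=0 D=0 E=1 F=0
  A=0 B=1 C=0 D=0 E=1 F=1
  A=0 B=1 C=1 D=0 E=1 F=0
  A=0 B=1 C=1 D=0 E=1 F=1
  A=0 B=1 C=1 D=1 E=1 F=0
  A=1 B=1 C=1 D=1 E=1 F=0
That's 6 in total.

6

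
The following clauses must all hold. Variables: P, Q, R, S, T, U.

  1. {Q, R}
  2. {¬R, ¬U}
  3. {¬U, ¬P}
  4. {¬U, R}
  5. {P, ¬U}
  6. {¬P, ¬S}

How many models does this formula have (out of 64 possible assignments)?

18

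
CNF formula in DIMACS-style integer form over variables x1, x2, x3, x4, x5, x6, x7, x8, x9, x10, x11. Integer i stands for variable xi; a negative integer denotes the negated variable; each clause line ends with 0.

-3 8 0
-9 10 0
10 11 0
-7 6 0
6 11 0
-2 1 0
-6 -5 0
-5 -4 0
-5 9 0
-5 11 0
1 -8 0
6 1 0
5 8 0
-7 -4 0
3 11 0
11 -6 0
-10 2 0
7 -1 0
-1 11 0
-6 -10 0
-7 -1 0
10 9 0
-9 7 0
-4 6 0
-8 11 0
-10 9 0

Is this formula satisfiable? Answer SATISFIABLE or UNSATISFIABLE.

UNSATISFIABLE

x6 = True:
  propagation gives x5=False, x8=True, x1=True, x11=True; an empty clause results — contradiction.
x6 = False:
  propagation gives x7=False, x11=True, x1=True; an empty clause results — contradiction.
Every branch closes, so no satisfying assignment exists.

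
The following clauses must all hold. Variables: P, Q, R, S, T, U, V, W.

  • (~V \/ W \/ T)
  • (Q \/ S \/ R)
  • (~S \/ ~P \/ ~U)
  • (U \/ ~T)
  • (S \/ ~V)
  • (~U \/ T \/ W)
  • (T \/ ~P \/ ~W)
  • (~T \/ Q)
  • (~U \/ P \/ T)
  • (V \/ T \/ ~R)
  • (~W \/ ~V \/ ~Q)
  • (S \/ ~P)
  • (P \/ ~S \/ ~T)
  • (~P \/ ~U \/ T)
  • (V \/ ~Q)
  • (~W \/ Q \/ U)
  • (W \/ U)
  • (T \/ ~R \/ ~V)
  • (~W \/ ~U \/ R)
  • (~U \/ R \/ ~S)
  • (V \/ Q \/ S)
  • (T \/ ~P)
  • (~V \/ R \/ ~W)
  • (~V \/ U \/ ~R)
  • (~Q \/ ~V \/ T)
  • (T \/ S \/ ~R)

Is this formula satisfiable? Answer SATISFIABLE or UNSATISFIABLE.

UNSATISFIABLE

T = True:
  propagation gives U=True, Q=True, V=True, S=True; an empty clause results — contradiction.
T = False:
  propagation gives P=False, U=False, W=True, Q=True; an empty clause results — contradiction.
Every branch closes, so no satisfying assignment exists.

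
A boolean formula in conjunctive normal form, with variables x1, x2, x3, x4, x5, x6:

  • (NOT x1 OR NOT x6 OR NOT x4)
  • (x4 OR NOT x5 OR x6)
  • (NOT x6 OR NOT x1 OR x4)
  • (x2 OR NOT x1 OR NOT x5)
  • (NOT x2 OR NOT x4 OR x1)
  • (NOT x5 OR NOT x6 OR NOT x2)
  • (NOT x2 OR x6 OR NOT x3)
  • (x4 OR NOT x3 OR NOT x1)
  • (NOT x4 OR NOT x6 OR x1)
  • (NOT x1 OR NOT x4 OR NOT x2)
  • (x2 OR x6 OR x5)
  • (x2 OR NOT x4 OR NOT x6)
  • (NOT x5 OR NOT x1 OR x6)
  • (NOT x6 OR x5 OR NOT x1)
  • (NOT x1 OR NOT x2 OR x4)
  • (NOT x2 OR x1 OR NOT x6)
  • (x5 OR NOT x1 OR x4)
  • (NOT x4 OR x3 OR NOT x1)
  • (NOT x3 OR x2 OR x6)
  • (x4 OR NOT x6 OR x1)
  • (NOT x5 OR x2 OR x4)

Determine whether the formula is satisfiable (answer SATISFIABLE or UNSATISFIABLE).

Try x1 = False.
Set x2 = False and propagate.
Try x3 = False.
For the remaining variables, x4 = True, x5 = True, x6 = False works.
So x1=F, x2=F, x3=F, x4=T, x5=T, x6=F is a satisfying assignment.

SATISFIABLE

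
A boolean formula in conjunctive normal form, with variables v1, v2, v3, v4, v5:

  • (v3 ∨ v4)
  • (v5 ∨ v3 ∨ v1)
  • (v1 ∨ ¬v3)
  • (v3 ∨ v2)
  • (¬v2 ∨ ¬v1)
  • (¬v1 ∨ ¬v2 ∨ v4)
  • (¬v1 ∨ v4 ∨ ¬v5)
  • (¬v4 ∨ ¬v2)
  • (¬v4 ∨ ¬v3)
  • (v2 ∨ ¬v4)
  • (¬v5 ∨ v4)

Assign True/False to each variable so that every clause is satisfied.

Set v1 = True and propagate.
  then v2 is forced to False.
  then v3 is forced to True.
  then v4 is forced to False.
  then v5 is forced to False.

v1=T  v2=F  v3=T  v4=F  v5=F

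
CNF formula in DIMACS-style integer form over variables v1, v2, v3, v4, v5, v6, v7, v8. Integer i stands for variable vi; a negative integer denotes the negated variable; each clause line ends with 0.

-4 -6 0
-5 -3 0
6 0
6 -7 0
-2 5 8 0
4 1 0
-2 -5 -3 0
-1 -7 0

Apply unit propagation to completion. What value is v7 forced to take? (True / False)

False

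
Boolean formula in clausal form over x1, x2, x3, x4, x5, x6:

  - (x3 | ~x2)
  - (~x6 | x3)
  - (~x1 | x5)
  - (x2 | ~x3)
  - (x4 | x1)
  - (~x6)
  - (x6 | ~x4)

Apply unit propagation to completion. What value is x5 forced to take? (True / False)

Unit clause (~x6) sets x6 = False.
(~x4 | x6) with x6 = False leaves only ~x4, so x4 = False.
In (x4 | x1), x4 is now false; x1 must hold, so x1 = True.
From (~x1 | x5) and x1 = True: x5 = True.

True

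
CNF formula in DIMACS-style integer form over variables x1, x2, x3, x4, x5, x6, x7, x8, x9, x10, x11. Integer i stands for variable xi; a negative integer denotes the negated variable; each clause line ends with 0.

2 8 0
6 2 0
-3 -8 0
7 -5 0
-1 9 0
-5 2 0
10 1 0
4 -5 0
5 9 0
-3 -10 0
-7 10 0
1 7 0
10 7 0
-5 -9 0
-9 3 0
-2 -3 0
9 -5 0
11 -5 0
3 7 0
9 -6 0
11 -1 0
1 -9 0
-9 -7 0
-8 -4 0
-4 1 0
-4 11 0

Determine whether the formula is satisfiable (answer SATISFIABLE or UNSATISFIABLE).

x9 = True:
  propagation gives x5=False, x3=True, x8=False, x2=True; an empty clause results — contradiction.
x9 = False:
  propagation gives x1=False, x10=True, x5=True; an empty clause results — contradiction.
Every branch closes, so no satisfying assignment exists.

UNSATISFIABLE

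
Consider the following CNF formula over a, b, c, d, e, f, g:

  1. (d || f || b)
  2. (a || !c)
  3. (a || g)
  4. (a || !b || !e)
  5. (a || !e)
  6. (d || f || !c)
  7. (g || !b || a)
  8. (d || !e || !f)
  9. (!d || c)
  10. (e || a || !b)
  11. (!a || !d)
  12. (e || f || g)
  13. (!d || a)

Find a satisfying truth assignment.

Set a = True and propagate.
  then d is forced to False.
The remaining clauses are satisfied by b = False, c = False, e = False, f = True, g = False.
Every clause has at least one true literal under this assignment.
Check each clause:
  1. (b || d || f) — f is true.
  2. (!c || a) — a is true.
  3. (g || a) — a is true.
  4. (a || !b || !e) — a is true.
  5. (!e || a) — a is true.
  6. (f || !c || d) — !c is true.
  7. (g || !b || a) — a is true.
  8. (!e || d || !f) — !e is true.
  9. (!d || c) — !d is true.
  10. (e || !b || a) — a is true.
  11. (!a || !d) — !d is true.
  12. (f || g || e) — f is true.
  13. (!d || a) — a is true.

a = 1, b = 0, c = 0, d = 0, e = 0, f = 1, g = 0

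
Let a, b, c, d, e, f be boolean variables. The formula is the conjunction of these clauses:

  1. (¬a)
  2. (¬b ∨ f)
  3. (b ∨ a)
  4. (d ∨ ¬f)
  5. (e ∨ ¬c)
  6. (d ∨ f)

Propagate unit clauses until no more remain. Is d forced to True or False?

True

(¬a) is a unit clause: a = False.
In (a ∨ b), a is now false; b must hold, so b = True.
(¬b ∨ f): since b = True, the clause reduces to (f). f = True.
(¬f ∨ d) with f = True leaves only d, so d = True.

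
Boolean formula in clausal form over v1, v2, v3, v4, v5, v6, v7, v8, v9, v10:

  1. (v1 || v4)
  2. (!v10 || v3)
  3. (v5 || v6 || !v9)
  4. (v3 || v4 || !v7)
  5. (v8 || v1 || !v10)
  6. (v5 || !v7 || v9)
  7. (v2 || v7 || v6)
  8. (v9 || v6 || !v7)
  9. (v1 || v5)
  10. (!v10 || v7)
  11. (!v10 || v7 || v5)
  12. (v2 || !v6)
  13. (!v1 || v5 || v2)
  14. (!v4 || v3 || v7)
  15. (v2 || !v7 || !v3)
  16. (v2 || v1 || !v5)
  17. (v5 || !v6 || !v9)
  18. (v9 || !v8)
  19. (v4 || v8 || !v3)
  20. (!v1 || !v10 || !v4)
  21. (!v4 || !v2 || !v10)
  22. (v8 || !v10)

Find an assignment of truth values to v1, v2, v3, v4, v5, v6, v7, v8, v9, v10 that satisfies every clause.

v1 = T, v2 = T, v3 = T, v4 = T, v5 = T, v6 = T, v7 = T, v8 = F, v9 = F, v10 = F

Check each clause:
  1. (v4 || v1) — v1 is true.
  2. (!v10 || v3) — v3 is true.
  3. (!v9 || v5 || v6) — v5 is true.
  4. (v4 || !v7 || v3) — v3 is true.
  5. (v1 || v8 || !v10) — v1 is true.
  6. (!v7 || v9 || v5) — v5 is true.
  7. (v6 || v2 || v7) — v2 is true.
  8. (v9 || !v7 || v6) — v6 is true.
  9. (v1 || v5) — v1 is true.
  10. (v7 || !v10) — !v10 is true.
  11. (v5 || v7 || !v10) — v5 is true.
  12. (!v6 || v2) — v2 is true.
  13. (!v1 || v2 || v5) — v2 is true.
  14. (v3 || v7 || !v4) — v3 is true.
  15. (v2 || !v7 || !v3) — v2 is true.
  16. (!v5 || v2 || v1) — v1 is true.
  17. (!v9 || v5 || !v6) — v5 is true.
  18. (!v8 || v9) — !v8 is true.
  19. (v8 || v4 || !v3) — v4 is true.
  20. (!v1 || !v10 || !v4) — !v10 is true.
  21. (!v10 || !v4 || !v2) — !v10 is true.
  22. (!v10 || v8) — !v10 is true.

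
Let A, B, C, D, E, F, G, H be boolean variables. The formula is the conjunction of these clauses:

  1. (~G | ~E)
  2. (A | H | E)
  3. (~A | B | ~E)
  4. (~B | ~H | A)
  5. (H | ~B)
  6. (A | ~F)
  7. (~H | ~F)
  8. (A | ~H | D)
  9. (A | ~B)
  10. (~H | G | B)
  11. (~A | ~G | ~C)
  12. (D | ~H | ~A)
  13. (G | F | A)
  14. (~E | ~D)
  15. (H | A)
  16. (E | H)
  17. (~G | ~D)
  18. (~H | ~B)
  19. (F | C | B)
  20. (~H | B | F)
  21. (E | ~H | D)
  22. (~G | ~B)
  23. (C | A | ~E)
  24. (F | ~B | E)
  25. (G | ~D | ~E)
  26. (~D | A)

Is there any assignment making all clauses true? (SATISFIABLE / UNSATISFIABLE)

UNSATISFIABLE

A = True:
  B = True:
    propagation gives H=True; an empty clause results — contradiction.
  B = False:
    propagation gives E=False, H=True, F=False; an empty clause results — contradiction.
A = False:
  propagation gives F=False, B=False, G=True, E=False; an empty clause results — contradiction.
Every branch closes, so no satisfying assignment exists.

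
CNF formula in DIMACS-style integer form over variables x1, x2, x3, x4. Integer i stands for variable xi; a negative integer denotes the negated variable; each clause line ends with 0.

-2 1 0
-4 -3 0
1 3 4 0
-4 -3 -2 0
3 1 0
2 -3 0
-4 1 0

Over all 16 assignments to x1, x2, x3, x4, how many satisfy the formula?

Satisfying assignments:
  x1=1 x2=0 x3=0 x4=0
  x1=1 x2=0 x3=0 x4=1
  x1=1 x2=1 x3=0 x4=0
  x1=1 x2=1 x3=0 x4=1
  x1=1 x2=1 x3=1 x4=0
That's 5 in total.

5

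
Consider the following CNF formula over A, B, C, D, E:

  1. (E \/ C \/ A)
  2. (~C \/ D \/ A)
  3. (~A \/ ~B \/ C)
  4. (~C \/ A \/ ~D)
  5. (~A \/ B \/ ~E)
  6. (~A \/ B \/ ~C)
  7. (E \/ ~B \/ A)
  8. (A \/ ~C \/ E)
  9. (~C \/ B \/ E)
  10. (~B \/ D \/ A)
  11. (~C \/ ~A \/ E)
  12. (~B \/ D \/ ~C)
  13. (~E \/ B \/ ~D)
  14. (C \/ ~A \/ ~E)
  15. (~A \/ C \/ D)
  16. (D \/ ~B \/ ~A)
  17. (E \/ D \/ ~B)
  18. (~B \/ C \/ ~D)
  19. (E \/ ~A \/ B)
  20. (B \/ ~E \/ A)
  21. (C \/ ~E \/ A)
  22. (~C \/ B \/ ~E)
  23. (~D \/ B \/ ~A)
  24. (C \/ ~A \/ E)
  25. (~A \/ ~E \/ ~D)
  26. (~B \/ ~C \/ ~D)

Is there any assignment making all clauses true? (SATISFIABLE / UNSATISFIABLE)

UNSATISFIABLE

A = True:
  B = True:
    propagation gives C=True, E=True, D=True; an empty clause results — contradiction.
  B = False:
    propagation gives E=False; an empty clause results — contradiction.
A = False:
  B = True:
    propagation gives E=True, D=True, C=False; an empty clause results — contradiction.
  B = False:
    propagation gives E=False, C=True; an empty clause results — contradiction.
Every branch closes, so no satisfying assignment exists.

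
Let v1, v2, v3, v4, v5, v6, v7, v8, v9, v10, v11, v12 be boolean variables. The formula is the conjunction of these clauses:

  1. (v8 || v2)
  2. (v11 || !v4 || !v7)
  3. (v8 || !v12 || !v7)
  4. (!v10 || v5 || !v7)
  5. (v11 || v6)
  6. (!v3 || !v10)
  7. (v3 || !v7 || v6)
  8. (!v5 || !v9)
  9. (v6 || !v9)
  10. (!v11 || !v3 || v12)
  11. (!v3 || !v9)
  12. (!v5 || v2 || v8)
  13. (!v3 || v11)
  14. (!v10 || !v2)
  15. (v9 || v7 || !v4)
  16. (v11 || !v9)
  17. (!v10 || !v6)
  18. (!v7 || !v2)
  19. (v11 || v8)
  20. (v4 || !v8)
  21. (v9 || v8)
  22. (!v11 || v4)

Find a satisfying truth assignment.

v1=1  v2=0  v3=1  v4=1  v5=0  v6=0  v7=1  v8=1  v9=0  v10=0  v11=1  v12=1

Check each clause:
  1. (v8 || v2) — v8 is true.
  2. (v11 || !v7 || !v4) — v11 is true.
  3. (!v7 || !v12 || v8) — v8 is true.
  4. (v5 || !v10 || !v7) — !v10 is true.
  5. (v6 || v11) — v11 is true.
  6. (!v10 || !v3) — !v10 is true.
  7. (v3 || v6 || !v7) — v3 is true.
  8. (!v9 || !v5) — !v5 is true.
  9. (v6 || !v9) — !v9 is true.
  10. (v12 || !v11 || !v3) — v12 is true.
  11. (!v3 || !v9) — !v9 is true.
  12. (v2 || !v5 || v8) — v8 is true.
  13. (!v3 || v11) — v11 is true.
  14. (!v10 || !v2) — !v2 is true.
  15. (v7 || v9 || !v4) — v7 is true.
  16. (!v9 || v11) — v11 is true.
  17. (!v10 || !v6) — !v6 is true.
  18. (!v2 || !v7) — !v2 is true.
  19. (v8 || v11) — v8 is true.
  20. (!v8 || v4) — v4 is true.
  21. (v8 || v9) — v8 is true.
  22. (!v11 || v4) — v4 is true.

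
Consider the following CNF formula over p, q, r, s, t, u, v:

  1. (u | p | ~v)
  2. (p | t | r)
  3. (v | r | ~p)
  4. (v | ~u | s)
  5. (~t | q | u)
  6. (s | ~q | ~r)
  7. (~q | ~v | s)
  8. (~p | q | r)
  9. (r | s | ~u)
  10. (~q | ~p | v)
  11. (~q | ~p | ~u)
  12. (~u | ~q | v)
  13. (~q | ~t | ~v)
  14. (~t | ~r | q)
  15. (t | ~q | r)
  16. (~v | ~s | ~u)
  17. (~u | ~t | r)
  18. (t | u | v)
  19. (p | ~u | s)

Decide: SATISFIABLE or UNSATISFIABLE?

SATISFIABLE

Set p = True and propagate.
Set q = False and propagate.
  then r is forced to True.
  then t is forced to False.
Set s = False and propagate.
The remaining clauses are satisfied by u = True, v = True.
So p=True  q=False  r=True  s=False  t=False  u=True  v=True is a satisfying assignment.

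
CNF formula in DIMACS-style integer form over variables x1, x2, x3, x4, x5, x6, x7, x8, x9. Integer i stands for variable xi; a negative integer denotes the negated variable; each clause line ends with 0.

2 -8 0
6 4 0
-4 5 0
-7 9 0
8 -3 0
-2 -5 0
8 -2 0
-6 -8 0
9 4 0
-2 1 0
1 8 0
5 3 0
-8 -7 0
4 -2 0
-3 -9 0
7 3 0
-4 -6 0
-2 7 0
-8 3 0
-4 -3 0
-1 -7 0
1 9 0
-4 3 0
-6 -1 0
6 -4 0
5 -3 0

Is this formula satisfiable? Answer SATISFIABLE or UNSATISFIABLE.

x3 = True:
  propagation gives x8=True, x2=True, x5=False; an empty clause results — contradiction.
x3 = False:
  propagation gives x5=True, x2=False, x8=False, x1=True; an empty clause results — contradiction.
Every branch closes, so no satisfying assignment exists.

UNSATISFIABLE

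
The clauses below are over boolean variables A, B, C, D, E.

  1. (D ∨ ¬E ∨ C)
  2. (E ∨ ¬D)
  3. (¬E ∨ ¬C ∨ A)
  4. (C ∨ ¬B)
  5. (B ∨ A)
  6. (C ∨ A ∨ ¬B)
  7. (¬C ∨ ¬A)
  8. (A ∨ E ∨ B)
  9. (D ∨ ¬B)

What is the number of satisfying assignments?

The models are:
  A=1 B=0 C=0 D=0 E=0
  A=1 B=0 C=0 D=1 E=1
That's 2 in total.

2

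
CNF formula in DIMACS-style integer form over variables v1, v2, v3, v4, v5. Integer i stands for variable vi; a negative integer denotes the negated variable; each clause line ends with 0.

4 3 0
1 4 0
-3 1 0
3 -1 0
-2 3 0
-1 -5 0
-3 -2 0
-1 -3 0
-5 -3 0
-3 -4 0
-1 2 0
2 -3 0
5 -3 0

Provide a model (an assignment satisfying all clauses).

Branch on v1: take v1 = False.
  then v4 is forced to True.
  then v3 is forced to False.
  then v2 is forced to False.
v5 is now unconstrained; take v5 = False.
Every clause has at least one true literal under this assignment.

v1 = F  v2 = F  v3 = F  v4 = T  v5 = F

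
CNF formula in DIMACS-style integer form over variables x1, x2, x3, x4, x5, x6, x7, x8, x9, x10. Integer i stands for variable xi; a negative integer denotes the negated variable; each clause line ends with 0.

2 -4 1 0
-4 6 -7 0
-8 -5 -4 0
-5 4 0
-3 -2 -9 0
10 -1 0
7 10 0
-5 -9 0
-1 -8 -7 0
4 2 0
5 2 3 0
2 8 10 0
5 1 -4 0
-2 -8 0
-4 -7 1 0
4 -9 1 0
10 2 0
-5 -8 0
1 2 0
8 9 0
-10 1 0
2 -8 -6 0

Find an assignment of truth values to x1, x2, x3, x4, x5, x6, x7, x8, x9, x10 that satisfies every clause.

x1=True, x2=True, x3=False, x4=False, x5=False, x6=False, x7=True, x8=False, x9=True, x10=True

Try x1 = True.
  then x10 is forced to True.
Try x2 = True.
  then x8 is forced to False.
  then x9 is forced to True.
  then x3 is forced to False.
  then x5 is forced to False.
For the remaining variables, x4 = False, x6 = False, x7 = True works.
Every clause has at least one true literal under this assignment.
Check each clause:
  1. {x2, ¬x4, x1} — x1 is true.
  2. {x6, ¬x7, ¬x4} — ¬x4 is true.
  3. {¬x8, ¬x5, ¬x4} — ¬x8 is true.
  4. {¬x5, x4} — ¬x5 is true.
  5. {¬x9, ¬x3, ¬x2} — ¬x3 is true.
  6. {¬x1, x10} — x10 is true.
  7. {x10, x7} — x10 is true.
  8. {¬x5, ¬x9} — ¬x5 is true.
  9. {¬x1, ¬x8, ¬x7} — ¬x8 is true.
  10. {x2, x4} — x2 is true.
  11. {x5, x2, x3} — x2 is true.
  12. {x2, x8, x10} — x2 is true.
  13. {¬x4, x1, x5} — x1 is true.
  14. {¬x2, ¬x8} — ¬x8 is true.
  15. {¬x4, ¬x7, x1} — x1 is true.
  16. {¬x9, x4, x1} — x1 is true.
  17. {x2, x10} — x10 is true.
  18. {¬x5, ¬x8} — ¬x8 is true.
  19. {x2, x1} — x1 is true.
  20. {x9, x8} — x9 is true.
  21. {¬x10, x1} — x1 is true.
  22. {¬x8, ¬x6, x2} — ¬x8 is true.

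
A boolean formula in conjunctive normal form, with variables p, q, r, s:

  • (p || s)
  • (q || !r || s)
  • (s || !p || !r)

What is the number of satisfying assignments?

Split on s, then p.
  s=T, p=T: remaining (q,r) ∈ {(F,F); (F,T); (T,F); (T,T)} — 4.
  s=T, p=F: remaining (q,r) ∈ {(F,F); (F,T); (T,F); (T,T)} — 4.
  s=F, p=T: remaining (q,r) ∈ {(F,F); (T,F)} — 2.
  s=F, p=F: a clause becomes empty — 0.
Total: 4 + 4 + 2 + 0 = 10.

10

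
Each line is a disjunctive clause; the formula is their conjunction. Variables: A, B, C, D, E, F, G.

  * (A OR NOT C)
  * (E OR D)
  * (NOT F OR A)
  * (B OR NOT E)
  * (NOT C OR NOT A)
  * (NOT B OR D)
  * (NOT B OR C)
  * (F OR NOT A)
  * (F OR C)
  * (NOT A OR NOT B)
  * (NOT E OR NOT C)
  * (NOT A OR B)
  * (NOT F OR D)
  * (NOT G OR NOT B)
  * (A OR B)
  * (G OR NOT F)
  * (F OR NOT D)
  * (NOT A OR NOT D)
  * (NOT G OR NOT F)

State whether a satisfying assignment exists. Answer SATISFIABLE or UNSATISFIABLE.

UNSATISFIABLE

A = True:
  propagation gives C=False, B=False; an empty clause results — contradiction.
A = False:
  propagation gives C=False, F=False; an empty clause results — contradiction.
Every branch closes, so no satisfying assignment exists.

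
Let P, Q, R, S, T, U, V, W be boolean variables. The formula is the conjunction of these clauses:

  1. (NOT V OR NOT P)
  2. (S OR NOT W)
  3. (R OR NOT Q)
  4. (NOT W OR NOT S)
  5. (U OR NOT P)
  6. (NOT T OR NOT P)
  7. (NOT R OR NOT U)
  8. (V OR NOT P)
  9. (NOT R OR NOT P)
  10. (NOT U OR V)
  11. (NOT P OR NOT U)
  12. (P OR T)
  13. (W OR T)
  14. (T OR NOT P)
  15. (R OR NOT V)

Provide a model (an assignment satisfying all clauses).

P=F, Q=F, R=T, S=T, T=T, U=F, V=F, W=F

Check each clause:
  1. (NOT V OR NOT P) — NOT V is true.
  2. (NOT W OR S) — NOT W is true.
  3. (NOT Q OR R) — R is true.
  4. (NOT W OR NOT S) — NOT W is true.
  5. (NOT P OR U) — NOT P is true.
  6. (NOT T OR NOT P) — NOT P is true.
  7. (NOT U OR NOT R) — NOT U is true.
  8. (V OR NOT P) — NOT P is true.
  9. (NOT R OR NOT P) — NOT P is true.
  10. (NOT U OR V) — NOT U is true.
  11. (NOT P OR NOT U) — NOT U is true.
  12. (P OR T) — T is true.
  13. (T OR W) — T is true.
  14. (NOT P OR T) — T is true.
  15. (NOT V OR R) — NOT V is true.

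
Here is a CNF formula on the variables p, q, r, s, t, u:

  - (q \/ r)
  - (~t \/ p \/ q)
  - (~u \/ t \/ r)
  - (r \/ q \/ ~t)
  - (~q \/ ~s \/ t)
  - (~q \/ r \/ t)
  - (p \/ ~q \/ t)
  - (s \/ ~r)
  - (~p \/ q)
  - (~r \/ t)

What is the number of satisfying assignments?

Split on q, then t.
  q=1, t=1: p, u free; 3 ways for (r,s) × 2^2 = 12.
  q=1, t=0: a clause becomes empty — 0.
  q=0, t=1: a clause becomes empty — 0.
  q=0, t=0: a clause becomes empty — 0.
Total: 12 + 0 + 0 + 0 = 12.

12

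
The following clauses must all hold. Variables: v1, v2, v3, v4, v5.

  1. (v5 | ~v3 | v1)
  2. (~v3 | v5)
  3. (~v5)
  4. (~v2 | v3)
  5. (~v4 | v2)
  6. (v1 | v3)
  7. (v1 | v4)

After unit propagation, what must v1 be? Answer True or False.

True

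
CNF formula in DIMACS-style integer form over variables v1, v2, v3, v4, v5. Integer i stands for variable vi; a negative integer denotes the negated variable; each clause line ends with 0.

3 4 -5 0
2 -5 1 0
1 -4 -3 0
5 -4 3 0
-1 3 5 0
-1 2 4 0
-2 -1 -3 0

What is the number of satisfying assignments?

10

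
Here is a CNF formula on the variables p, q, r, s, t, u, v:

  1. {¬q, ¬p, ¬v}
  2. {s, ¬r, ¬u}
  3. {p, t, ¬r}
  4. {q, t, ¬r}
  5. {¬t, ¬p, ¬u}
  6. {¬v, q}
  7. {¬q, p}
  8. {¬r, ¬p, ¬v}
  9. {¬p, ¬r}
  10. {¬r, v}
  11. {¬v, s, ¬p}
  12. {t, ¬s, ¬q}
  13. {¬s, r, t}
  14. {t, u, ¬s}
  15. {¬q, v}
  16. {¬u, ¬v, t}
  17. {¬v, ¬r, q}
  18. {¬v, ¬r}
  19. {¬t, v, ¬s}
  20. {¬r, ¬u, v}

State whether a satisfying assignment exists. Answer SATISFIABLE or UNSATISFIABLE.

SATISFIABLE

Branch on p: take p = False.
  then q is forced to False.
  then v is forced to False.
  then r is forced to False.
Set s = False and propagate.
t, u are now unconstrained; take t = False, u = True.
Every clause has at least one true literal under this assignment.
So p=False, q=False, r=False, s=False, t=False, u=True, v=False is a satisfying assignment.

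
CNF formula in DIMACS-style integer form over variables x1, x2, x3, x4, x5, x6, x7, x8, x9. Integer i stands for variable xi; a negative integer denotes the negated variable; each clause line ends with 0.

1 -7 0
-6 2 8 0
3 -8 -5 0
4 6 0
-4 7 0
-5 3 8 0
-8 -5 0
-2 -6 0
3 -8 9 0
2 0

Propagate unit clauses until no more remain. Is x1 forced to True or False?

True

(x2) is a unit clause: x2 = True.
From (¬x6 ∨ ¬x2) and x2 = True: x6 = False.
In (x6 ∨ x4), x6 is now false; x4 must hold, so x4 = True.
In (¬x4 ∨ x7), ¬x4 is now false; x7 must hold, so x7 = True.
From (x1 ∨ ¬x7) and x7 = True: x1 = True.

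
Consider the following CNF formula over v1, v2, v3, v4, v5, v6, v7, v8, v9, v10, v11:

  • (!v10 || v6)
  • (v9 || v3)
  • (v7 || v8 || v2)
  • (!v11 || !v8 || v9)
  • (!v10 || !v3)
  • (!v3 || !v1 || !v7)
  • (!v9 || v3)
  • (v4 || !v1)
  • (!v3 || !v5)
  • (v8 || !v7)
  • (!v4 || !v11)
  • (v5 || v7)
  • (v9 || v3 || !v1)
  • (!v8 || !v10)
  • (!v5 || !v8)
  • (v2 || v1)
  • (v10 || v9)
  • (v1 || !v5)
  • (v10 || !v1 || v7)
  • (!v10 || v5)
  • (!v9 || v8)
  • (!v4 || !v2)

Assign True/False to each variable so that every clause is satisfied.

v1 = F, v2 = T, v3 = T, v4 = F, v5 = F, v6 = F, v7 = T, v8 = T, v9 = T, v10 = F, v11 = F

Check each clause:
  1. (!v10 || v6) — !v10 is true.
  2. (v3 || v9) — v9 is true.
  3. (v2 || v8 || v7) — v8 is true.
  4. (!v11 || !v8 || v9) — v9 is true.
  5. (!v10 || !v3) — !v10 is true.
  6. (!v7 || !v3 || !v1) — !v1 is true.
  7. (!v9 || v3) — v3 is true.
  8. (v4 || !v1) — !v1 is true.
  9. (!v3 || !v5) — !v5 is true.
  10. (!v7 || v8) — v8 is true.
  11. (!v11 || !v4) — !v4 is true.
  12. (v7 || v5) — v7 is true.
  13. (!v1 || v9 || v3) — v9 is true.
  14. (!v10 || !v8) — !v10 is true.
  15. (!v8 || !v5) — !v5 is true.
  16. (v1 || v2) — v2 is true.
  17. (v9 || v10) — v9 is true.
  18. (v1 || !v5) — !v5 is true.
  19. (v7 || v10 || !v1) — !v1 is true.
  20. (v5 || !v10) — !v10 is true.
  21. (v8 || !v9) — v8 is true.
  22. (!v2 || !v4) — !v4 is true.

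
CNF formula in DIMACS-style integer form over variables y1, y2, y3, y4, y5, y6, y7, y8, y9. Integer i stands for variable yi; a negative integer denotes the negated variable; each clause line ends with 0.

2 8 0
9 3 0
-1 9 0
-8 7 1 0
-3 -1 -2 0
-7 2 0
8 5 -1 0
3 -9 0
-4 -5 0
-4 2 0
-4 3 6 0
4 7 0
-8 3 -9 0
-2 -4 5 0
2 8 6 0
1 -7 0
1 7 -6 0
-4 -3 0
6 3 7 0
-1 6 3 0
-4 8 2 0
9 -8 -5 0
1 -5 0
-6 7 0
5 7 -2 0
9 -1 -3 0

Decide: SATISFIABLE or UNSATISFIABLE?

UNSATISFIABLE

y1 = True:
  propagation gives y9=True, y3=True, y2=False, y8=True; an empty clause results — contradiction.
y1 = False:
  propagation gives y7=False, y8=False, y2=True, y4=True; an empty clause results — contradiction.
Every branch closes, so no satisfying assignment exists.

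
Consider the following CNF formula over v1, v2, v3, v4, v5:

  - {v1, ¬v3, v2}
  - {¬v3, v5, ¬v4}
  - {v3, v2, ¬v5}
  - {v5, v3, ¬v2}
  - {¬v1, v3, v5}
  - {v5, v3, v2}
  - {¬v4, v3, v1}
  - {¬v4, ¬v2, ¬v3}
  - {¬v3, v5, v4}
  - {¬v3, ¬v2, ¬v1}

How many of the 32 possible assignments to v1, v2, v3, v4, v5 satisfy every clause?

6

Satisfying assignments:
  v1=0 v2=1 v3=0 v4=0 v5=1
  v1=0 v2=1 v3=1 v4=0 v5=1
  v1=1 v2=0 v3=1 v4=0 v5=1
  v1=1 v2=0 v3=1 v4=1 v5=1
  v1=1 v2=1 v3=0 v4=0 v5=1
  v1=1 v2=1 v3=0 v4=1 v5=1
That's 6 in total.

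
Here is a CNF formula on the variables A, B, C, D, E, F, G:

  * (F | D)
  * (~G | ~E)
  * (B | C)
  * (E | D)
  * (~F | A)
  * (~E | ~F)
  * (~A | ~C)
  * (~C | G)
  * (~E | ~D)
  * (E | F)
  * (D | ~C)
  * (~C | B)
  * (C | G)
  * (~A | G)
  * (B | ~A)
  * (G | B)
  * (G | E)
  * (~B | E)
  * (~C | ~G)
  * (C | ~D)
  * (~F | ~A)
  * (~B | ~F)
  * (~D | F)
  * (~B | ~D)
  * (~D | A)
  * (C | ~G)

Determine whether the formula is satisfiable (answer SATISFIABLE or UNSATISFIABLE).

UNSATISFIABLE

C = True:
  propagation gives A=False, F=False, D=True; an empty clause results — contradiction.
C = False:
  propagation gives B=True, G=True; an empty clause results — contradiction.
Every branch closes, so no satisfying assignment exists.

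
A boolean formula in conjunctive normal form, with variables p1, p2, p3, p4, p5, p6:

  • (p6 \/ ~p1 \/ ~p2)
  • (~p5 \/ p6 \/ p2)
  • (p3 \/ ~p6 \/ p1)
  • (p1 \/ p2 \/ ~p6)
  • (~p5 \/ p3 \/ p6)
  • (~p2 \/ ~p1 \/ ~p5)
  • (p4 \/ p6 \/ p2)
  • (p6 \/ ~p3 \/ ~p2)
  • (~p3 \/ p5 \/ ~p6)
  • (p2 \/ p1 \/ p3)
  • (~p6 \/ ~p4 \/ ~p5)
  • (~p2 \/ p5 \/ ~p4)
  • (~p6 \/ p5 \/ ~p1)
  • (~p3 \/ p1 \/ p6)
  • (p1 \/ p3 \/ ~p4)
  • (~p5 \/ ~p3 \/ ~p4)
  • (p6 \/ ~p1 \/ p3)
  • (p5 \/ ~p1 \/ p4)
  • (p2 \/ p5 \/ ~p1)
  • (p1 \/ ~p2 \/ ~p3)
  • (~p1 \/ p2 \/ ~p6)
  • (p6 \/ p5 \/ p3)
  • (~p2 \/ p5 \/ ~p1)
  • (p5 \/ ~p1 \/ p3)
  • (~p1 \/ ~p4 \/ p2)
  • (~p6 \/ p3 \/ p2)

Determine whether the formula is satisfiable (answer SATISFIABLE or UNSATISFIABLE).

p1 = True:
  p5 = True:
    propagation gives p2=False, p6=True; an empty clause results — contradiction.
  p5 = False:
    propagation gives p6=False, p2=False; an empty clause results — contradiction.
p1 = False:
  p3 = True:
    propagation gives p6=True, p2=True; an empty clause results — contradiction.
  p3 = False:
    propagation gives p6=False, p5=False; an empty clause results — contradiction.
Every branch closes, so no satisfying assignment exists.

UNSATISFIABLE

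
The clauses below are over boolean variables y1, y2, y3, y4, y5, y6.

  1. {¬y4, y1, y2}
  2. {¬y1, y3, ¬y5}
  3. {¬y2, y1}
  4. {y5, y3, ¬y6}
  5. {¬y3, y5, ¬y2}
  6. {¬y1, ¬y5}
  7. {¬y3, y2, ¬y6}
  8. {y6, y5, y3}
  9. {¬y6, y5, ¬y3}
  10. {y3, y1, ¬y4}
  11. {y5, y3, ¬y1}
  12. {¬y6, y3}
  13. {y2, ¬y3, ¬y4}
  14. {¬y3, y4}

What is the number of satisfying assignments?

1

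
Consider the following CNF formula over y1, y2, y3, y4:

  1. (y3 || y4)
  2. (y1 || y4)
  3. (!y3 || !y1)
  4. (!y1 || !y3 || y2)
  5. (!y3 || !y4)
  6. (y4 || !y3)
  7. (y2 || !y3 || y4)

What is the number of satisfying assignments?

The models are:
  y1=0 y2=0 y3=0 y4=1
  y1=0 y2=1 y3=0 y4=1
  y1=1 y2=0 y3=0 y4=1
  y1=1 y2=1 y3=0 y4=1
That's 4 in total.

4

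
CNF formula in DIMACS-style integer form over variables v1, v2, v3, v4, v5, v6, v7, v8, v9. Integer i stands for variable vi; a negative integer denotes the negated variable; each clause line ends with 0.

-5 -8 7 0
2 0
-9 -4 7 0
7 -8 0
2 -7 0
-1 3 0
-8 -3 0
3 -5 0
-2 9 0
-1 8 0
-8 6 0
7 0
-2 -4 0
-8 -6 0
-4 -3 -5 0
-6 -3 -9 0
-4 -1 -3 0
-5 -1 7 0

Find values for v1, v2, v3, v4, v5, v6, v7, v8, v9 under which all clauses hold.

v1=False, v2=True, v3=True, v4=False, v5=False, v6=False, v7=True, v8=False, v9=True

Check each clause:
  1. (v7 || !v8 || !v5) — !v8 is true.
  2. (v2) — v2 is true.
  3. (!v4 || v7 || !v9) — !v4 is true.
  4. (v7 || !v8) — !v8 is true.
  5. (v2 || !v7) — v2 is true.
  6. (!v1 || v3) — v3 is true.
  7. (!v3 || !v8) — !v8 is true.
  8. (v3 || !v5) — v3 is true.
  9. (!v2 || v9) — v9 is true.
  10. (v8 || !v1) — !v1 is true.
  11. (!v8 || v6) — !v8 is true.
  12. (v7) — v7 is true.
  13. (!v4 || !v2) — !v4 is true.
  14. (!v8 || !v6) — !v8 is true.
  15. (!v4 || !v3 || !v5) — !v5 is true.
  16. (!v6 || !v3 || !v9) — !v6 is true.
  17. (!v4 || !v3 || !v1) — !v4 is true.
  18. (!v5 || v7 || !v1) — !v5 is true.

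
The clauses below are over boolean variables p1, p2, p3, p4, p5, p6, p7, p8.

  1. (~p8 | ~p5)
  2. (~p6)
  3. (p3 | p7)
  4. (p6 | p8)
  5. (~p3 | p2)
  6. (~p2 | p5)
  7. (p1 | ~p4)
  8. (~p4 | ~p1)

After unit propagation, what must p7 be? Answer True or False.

True

(~p6) stands alone — p6 = False.
From (p8 | p6) and p6 = False: p8 = True.
(~p8 | ~p5) with p8 = True leaves only ~p5, so p5 = False.
(p5 | ~p2): since p5 = False, the clause reduces to (~p2). p2 = False.
(~p3 | p2) with p2 = False leaves only ~p3, so p3 = False.
In (p7 | p3), p3 is now false; p7 must hold, so p7 = True.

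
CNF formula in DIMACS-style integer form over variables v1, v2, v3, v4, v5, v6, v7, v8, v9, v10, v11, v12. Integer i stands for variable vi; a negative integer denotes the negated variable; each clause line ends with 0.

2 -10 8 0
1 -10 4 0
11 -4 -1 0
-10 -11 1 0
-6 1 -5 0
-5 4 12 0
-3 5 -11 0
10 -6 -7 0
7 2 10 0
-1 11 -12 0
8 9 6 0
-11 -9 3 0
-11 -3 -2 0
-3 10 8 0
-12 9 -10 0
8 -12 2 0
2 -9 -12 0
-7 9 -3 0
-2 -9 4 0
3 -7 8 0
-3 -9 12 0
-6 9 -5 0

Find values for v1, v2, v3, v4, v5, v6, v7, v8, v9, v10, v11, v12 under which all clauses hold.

v1 = F, v2 = T, v3 = T, v4 = T, v5 = F, v6 = F, v7 = T, v8 = T, v9 = T, v10 = T, v11 = F, v12 = T

Pure literal: v8 appears only positively; assign v8 = True.
Branch on v1: take v1 = False.
Branch on v2: take v2 = True.
For the remaining variables, v3 = True, v4 = True, v5 = False, v6 = False, v7 = True, v9 = True, v10 = True, v11 = False, v12 = True works.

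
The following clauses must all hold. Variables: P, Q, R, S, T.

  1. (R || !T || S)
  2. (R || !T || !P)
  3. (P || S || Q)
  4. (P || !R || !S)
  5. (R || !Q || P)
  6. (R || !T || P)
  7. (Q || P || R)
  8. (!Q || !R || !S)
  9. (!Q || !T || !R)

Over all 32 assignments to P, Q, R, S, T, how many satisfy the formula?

Split on R, then P.
  R=T, P=T: 5 of the 8 assignments to (Q,S,T) work.
  R=T, P=F: remaining (Q,S,T) ∈ {(T,F,F)} — 1.
  R=F, P=T: remaining (Q,S,T) ∈ {(F,F,F); (F,T,F); (T,F,F); (T,T,F)} — 4.
  R=F, P=F: a clause becomes empty — 0.
Total: 5 + 1 + 4 + 0 = 10.

10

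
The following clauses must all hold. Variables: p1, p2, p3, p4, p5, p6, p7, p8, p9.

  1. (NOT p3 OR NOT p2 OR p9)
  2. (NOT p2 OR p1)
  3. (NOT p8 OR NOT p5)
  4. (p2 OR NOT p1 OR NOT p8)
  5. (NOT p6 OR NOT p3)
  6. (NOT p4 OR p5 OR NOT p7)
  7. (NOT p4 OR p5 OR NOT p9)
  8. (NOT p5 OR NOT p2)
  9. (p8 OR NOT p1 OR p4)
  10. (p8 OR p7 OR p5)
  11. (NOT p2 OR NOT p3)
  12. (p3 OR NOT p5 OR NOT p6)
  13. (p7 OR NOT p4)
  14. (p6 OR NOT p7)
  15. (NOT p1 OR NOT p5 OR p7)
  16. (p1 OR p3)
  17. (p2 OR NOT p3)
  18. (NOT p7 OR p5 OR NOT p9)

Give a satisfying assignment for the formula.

p1=1  p2=1  p3=0  p4=0  p5=0  p6=1  p7=1  p8=1  p9=0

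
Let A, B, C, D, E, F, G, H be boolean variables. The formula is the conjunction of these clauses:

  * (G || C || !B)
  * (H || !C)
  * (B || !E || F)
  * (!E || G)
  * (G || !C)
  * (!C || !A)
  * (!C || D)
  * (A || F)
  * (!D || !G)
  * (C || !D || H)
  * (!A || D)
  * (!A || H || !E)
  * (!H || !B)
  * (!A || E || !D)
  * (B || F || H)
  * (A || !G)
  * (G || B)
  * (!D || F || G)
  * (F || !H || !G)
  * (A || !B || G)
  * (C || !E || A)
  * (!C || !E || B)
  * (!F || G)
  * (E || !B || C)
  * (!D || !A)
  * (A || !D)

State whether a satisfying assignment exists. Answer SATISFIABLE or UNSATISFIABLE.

UNSATISFIABLE

A = True:
  propagation gives C=False, D=True; an empty clause results — contradiction.
A = False:
  propagation gives F=True, G=False; an empty clause results — contradiction.
Every branch closes, so no satisfying assignment exists.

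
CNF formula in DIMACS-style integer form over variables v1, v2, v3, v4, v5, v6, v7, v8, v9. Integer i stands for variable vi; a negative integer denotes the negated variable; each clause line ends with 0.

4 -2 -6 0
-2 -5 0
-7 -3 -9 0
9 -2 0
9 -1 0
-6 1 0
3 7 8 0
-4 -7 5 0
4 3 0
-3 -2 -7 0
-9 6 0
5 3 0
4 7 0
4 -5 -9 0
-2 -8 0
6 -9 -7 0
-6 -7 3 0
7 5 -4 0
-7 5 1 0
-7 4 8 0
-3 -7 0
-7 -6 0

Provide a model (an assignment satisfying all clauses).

v1 = F  v2 = F  v3 = F  v4 = T  v5 = T  v6 = F  v7 = T  v8 = F  v9 = F

v2 occurs only negated in the remaining clauses — set v2 = False.
Try v1 = False.
  then v6 is forced to False.
  then v9 is forced to False.
For the remaining variables, v3 = False, v4 = True, v5 = True, v7 = True, v8 = False works.
Every clause has at least one true literal under this assignment.
Check each clause:
  1. (!v2 || !v6 || v4) — !v6 is true.
  2. (!v2 || !v5) — !v2 is true.
  3. (!v7 || !v9 || !v3) — !v3 is true.
  4. (v9 || !v2) — !v2 is true.
  5. (v9 || !v1) — !v1 is true.
  6. (v1 || !v6) — !v6 is true.
  7. (v7 || v3 || v8) — v7 is true.
  8. (v5 || !v4 || !v7) — v5 is true.
  9. (v4 || v3) — v4 is true.
  10. (!v7 || !v3 || !v2) — !v3 is true.
  11. (!v9 || v6) — !v9 is true.
  12. (v5 || v3) — v5 is true.
  13. (v4 || v7) — v4 is true.
  14. (v4 || !v9 || !v5) — v4 is true.
  15. (!v8 || !v2) — !v8 is true.
  16. (v6 || !v7 || !v9) — !v9 is true.
  17. (!v6 || !v7 || v3) — !v6 is true.
  18. (v5 || v7 || !v4) — v5 is true.
  19. (v1 || v5 || !v7) — v5 is true.
  20. (!v7 || v8 || v4) — v4 is true.
  21. (!v3 || !v7) — !v3 is true.
  22. (!v7 || !v6) — !v6 is true.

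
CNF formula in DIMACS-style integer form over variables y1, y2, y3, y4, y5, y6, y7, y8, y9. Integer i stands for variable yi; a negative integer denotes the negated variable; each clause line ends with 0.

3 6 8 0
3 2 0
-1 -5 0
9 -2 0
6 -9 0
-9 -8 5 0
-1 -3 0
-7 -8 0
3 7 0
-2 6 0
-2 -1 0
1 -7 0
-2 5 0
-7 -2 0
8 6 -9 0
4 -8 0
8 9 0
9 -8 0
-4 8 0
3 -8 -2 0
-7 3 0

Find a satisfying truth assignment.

y1 = F  y2 = F  y3 = T  y4 = F  y5 = F  y6 = T  y7 = F  y8 = F  y9 = T

Check each clause:
  1. (y6 ∨ y8 ∨ y3) — y3 is true.
  2. (y3 ∨ y2) — y3 is true.
  3. (¬y1 ∨ ¬y5) — ¬y5 is true.
  4. (y9 ∨ ¬y2) — y9 is true.
  5. (y6 ∨ ¬y9) — y6 is true.
  6. (¬y8 ∨ ¬y9 ∨ y5) — ¬y8 is true.
  7. (¬y3 ∨ ¬y1) — ¬y1 is true.
  8. (¬y8 ∨ ¬y7) — ¬y8 is true.
  9. (y3 ∨ y7) — y3 is true.
  10. (¬y2 ∨ y6) — y6 is true.
  11. (¬y1 ∨ ¬y2) — ¬y1 is true.
  12. (¬y7 ∨ y1) — ¬y7 is true.
  13. (¬y2 ∨ y5) — ¬y2 is true.
  14. (¬y7 ∨ ¬y2) — ¬y7 is true.
  15. (y6 ∨ ¬y9 ∨ y8) — y6 is true.
  16. (y4 ∨ ¬y8) — ¬y8 is true.
  17. (y8 ∨ y9) — y9 is true.
  18. (¬y8 ∨ y9) — ¬y8 is true.
  19. (¬y4 ∨ y8) — ¬y4 is true.
  20. (¬y2 ∨ ¬y8 ∨ y3) — ¬y8 is true.
  21. (y3 ∨ ¬y7) — ¬y7 is true.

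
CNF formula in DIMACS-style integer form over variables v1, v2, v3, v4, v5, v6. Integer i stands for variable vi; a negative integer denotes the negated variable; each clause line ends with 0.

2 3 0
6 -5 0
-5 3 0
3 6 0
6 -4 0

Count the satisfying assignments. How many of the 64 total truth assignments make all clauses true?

24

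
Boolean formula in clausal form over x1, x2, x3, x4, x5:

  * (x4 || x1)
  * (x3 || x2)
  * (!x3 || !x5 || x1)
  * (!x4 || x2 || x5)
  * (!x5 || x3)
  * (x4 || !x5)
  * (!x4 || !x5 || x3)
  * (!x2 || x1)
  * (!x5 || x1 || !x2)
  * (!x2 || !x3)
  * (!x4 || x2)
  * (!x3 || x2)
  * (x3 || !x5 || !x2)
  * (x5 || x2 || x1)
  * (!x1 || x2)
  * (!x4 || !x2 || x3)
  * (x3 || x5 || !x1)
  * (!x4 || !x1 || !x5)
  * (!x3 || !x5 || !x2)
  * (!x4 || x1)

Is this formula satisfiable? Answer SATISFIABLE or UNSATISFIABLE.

UNSATISFIABLE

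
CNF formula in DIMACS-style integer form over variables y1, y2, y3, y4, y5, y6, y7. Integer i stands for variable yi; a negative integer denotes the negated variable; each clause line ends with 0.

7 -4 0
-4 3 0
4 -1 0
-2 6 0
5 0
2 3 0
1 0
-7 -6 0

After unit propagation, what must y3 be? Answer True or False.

True

Unit clause (y5) sets y5 = True.
Unit clause (y1) sets y1 = True.
(y4 | ~y1): since y1 = True, the clause reduces to (y4). y4 = True.
(~y4 | y7) with y4 = True leaves only y7, so y7 = True.
(y3 | ~y4) with y4 = True leaves only y3, so y3 = True.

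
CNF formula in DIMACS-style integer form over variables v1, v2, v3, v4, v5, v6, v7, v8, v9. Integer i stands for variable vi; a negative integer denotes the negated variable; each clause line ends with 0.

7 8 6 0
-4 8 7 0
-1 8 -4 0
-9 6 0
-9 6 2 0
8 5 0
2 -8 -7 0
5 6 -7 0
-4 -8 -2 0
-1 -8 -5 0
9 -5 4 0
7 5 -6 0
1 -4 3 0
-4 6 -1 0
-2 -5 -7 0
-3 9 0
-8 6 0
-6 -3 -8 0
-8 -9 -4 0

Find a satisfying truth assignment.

v1 = T, v2 = T, v3 = T, v4 = F, v5 = T, v6 = T, v7 = F, v8 = F, v9 = T

Check each clause:
  1. (v6 OR v7 OR v8) — v6 is true.
  2. (v7 OR v8 OR NOT v4) — NOT v4 is true.
  3. (NOT v1 OR v8 OR NOT v4) — NOT v4 is true.
  4. (NOT v9 OR v6) — v6 is true.
  5. (v6 OR NOT v9 OR v2) — v2 is true.
  6. (v5 OR v8) — v5 is true.
  7. (NOT v7 OR NOT v8 OR v2) — NOT v8 is true.
  8. (v6 OR v5 OR NOT v7) — NOT v7 is true.
  9. (NOT v4 OR NOT v2 OR NOT v8) — NOT v8 is true.
  10. (NOT v5 OR NOT v1 OR NOT v8) — NOT v8 is true.
  11. (v9 OR v4 OR NOT v5) — v9 is true.
  12. (NOT v6 OR v5 OR v7) — v5 is true.
  13. (v3 OR NOT v4 OR v1) — v1 is true.
  14. (v6 OR NOT v4 OR NOT v1) — NOT v4 is true.
  15. (NOT v7 OR NOT v5 OR NOT v2) — NOT v7 is true.
  16. (NOT v3 OR v9) — v9 is true.
  17. (v6 OR NOT v8) — NOT v8 is true.
  18. (NOT v6 OR NOT v8 OR NOT v3) — NOT v8 is true.
  19. (NOT v4 OR NOT v9 OR NOT v8) — NOT v8 is true.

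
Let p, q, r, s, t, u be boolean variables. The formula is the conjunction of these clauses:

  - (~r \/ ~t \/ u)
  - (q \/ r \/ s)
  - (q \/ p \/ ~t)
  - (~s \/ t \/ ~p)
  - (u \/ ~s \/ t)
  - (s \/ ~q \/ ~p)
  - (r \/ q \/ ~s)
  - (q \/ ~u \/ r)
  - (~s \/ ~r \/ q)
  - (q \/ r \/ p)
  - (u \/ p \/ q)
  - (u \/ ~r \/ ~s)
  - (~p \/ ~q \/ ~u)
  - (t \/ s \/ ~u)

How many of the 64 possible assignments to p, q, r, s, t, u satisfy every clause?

13

Split on q, then s.
  q=T, s=T: 6 of the 16 assignments to (p,r,t,u) work.
  q=T, s=F: 5 of the 16 assignments to (p,r,t,u) work.
  q=F, s=T: a clause becomes empty — 0.
  q=F, s=F: remaining (p,r,t,u) ∈ {(T,T,F,F); (T,T,T,T)} — 2.
Total: 6 + 5 + 0 + 2 = 13.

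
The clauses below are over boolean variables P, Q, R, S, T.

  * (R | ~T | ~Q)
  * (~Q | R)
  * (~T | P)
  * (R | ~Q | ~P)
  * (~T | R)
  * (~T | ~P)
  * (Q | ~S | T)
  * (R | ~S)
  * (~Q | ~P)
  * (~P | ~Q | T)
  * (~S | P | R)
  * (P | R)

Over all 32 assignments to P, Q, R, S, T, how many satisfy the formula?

5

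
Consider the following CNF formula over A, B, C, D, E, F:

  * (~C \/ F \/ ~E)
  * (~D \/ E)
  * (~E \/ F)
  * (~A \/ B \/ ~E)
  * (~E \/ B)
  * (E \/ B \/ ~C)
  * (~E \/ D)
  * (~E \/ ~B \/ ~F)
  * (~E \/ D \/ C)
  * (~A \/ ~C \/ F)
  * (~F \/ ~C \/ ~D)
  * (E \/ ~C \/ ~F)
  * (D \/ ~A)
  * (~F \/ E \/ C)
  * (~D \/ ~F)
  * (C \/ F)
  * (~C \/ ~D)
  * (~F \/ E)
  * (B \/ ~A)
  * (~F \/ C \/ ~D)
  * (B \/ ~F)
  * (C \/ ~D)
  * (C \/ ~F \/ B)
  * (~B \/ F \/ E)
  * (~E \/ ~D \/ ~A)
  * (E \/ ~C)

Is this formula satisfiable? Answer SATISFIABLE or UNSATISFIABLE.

UNSATISFIABLE

E = True:
  propagation gives F=True, B=True; an empty clause results — contradiction.
E = False:
  propagation gives D=False, A=False, F=False, C=True; an empty clause results — contradiction.
Every branch closes, so no satisfying assignment exists.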